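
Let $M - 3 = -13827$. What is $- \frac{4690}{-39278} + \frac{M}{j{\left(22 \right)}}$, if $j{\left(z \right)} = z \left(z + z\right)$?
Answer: $- \frac{33652447}{2376319} \approx -14.162$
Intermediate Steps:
$M = -13824$ ($M = 3 - 13827 = -13824$)
$j{\left(z \right)} = 2 z^{2}$ ($j{\left(z \right)} = z 2 z = 2 z^{2}$)
$- \frac{4690}{-39278} + \frac{M}{j{\left(22 \right)}} = - \frac{4690}{-39278} - \frac{13824}{2 \cdot 22^{2}} = \left(-4690\right) \left(- \frac{1}{39278}\right) - \frac{13824}{2 \cdot 484} = \frac{2345}{19639} - \frac{13824}{968} = \frac{2345}{19639} - \frac{1728}{121} = - \frac{33652447}{2376319}$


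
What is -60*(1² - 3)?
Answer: 120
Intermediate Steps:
-60*(1² - 3) = -60*(1 - 3) = -(-120) = -60*(-2) = 120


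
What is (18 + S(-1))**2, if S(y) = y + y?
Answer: 256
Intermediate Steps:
S(y) = 2*y
(18 + S(-1))**2 = (18 + 2*(-1))**2 = (18 - 2)**2 = 16**2 = 256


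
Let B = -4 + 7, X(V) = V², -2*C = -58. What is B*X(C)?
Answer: 2523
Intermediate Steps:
C = 29 (C = -½*(-58) = 29)
B = 3
B*X(C) = 3*29² = 3*841 = 2523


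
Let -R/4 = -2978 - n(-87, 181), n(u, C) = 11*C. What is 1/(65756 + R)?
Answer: 1/85632 ≈ 1.1678e-5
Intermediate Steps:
R = 19876 (R = -4*(-2978 - 11*181) = -4*(-2978 - 1*1991) = -4*(-2978 - 1991) = -4*(-4969) = 19876)
1/(65756 + R) = 1/(65756 + 19876) = 1/85632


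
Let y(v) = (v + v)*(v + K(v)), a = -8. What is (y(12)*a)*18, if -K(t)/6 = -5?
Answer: -145152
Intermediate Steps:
K(t) = 30 (K(t) = -6*(-5) = 30)
y(v) = 2*v*(30 + v) (y(v) = (v + v)*(v + 30) = (2*v)*(30 + v) = 2*v*(30 + v))
(y(12)*a)*18 = ((2*12*(30 + 12))*(-8))*18 = ((2*12*42)*(-8))*18 = (1008*(-8))*18 = -8064*18 = -145152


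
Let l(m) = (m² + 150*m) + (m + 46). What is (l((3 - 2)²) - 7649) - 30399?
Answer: -37850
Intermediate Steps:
l(m) = 46 + m² + 151*m (l(m) = (m² + 150*m) + (46 + m) = 46 + m² + 151*m)
(l((3 - 2)²) - 7649) - 30399 = ((46 + ((3 - 2)²)² + 151*(3 - 2)²) - 7649) - 30399 = ((46 + (1²)² + 151*1²) - 7649) - 30399 = ((46 + 1² + 151*1) - 7649) - 30399 = ((46 + 1 + 151) - 7649) - 30399 = (198 - 7649) - 30399 = -7451 - 30399 = -37850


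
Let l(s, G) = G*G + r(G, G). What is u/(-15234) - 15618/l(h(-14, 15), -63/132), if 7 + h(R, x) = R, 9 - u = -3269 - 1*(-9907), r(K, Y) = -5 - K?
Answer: 460677168967/126670710 ≈ 3636.8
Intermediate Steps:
u = -6629 (u = 9 - (-3269 - 1*(-9907)) = 9 - (-3269 + 9907) = 9 - 1*6638 = 9 - 6638 = -6629)
h(R, x) = -7 + R
l(s, G) = -5 + G² - G (l(s, G) = G*G + (-5 - G) = G² + (-5 - G) = -5 + G² - G)
u/(-15234) - 15618/l(h(-14, 15), -63/132) = -6629/(-15234) - 15618/(-5 + (-63/132)² - (-63)/132) = -6629*(-1/15234) - 15618/(-5 + (-63*1/132)² - (-63)/132) = 6629/15234 - 15618/(-5 + (-21/44)² - 1*(-21/44)) = 6629/15234 - 15618/(-5 + 441/1936 + 21/44) = 6629/15234 - 15618/(-8315/1936) = 6629/15234 - 15618*(-1936/8315) = 6629/15234 + 30236448/8315 = 460677168967/126670710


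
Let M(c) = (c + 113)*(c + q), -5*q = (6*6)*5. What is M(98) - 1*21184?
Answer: -8102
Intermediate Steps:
q = -36 (q = -6*6*5/5 = -36*5/5 = -⅕*180 = -36)
M(c) = (-36 + c)*(113 + c) (M(c) = (c + 113)*(c - 36) = (113 + c)*(-36 + c) = (-36 + c)*(113 + c))
M(98) - 1*21184 = (-4068 + 98² + 77*98) - 1*21184 = (-4068 + 9604 + 7546) - 21184 = 13082 - 21184 = -8102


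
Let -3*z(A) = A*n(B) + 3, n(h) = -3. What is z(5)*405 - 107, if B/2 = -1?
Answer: 1513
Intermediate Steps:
B = -2 (B = 2*(-1) = -2)
z(A) = -1 + A (z(A) = -(A*(-3) + 3)/3 = -(-3*A + 3)/3 = -(3 - 3*A)/3 = -1 + A)
z(5)*405 - 107 = (-1 + 5)*405 - 107 = 4*405 - 107 = 1620 - 107 = 1513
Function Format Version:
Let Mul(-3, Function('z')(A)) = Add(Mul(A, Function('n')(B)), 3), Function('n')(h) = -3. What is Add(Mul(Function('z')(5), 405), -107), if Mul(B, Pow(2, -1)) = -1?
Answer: 1513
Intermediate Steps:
B = -2 (B = Mul(2, -1) = -2)
Function('z')(A) = Add(-1, A) (Function('z')(A) = Mul(Rational(-1, 3), Add(Mul(A, -3), 3)) = Mul(Rational(-1, 3), Add(Mul(-3, A), 3)) = Mul(Rational(-1, 3), Add(3, Mul(-3, A))) = Add(-1, A))
Add(Mul(Function('z')(5), 405), -107) = Add(Mul(Add(-1, 5), 405), -107) = Add(Mul(4, 405), -107) = Add(1620, -107) = 1513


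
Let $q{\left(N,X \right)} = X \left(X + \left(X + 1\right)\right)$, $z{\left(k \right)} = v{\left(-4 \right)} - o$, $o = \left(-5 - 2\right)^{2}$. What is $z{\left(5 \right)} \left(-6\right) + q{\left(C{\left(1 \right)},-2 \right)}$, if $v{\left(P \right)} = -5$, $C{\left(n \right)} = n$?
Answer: $330$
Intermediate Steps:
$o = 49$ ($o = \left(-7\right)^{2} = 49$)
$z{\left(k \right)} = -54$ ($z{\left(k \right)} = -5 - 49 = -54$)
$q{\left(N,X \right)} = X \left(1 + 2 X\right)$ ($q{\left(N,X \right)} = X \left(X + \left(1 + X\right)\right) = X \left(1 + 2 X\right)$)
$z{\left(5 \right)} \left(-6\right) + q{\left(C{\left(1 \right)},-2 \right)} = \left(-54\right) \left(-6\right) - 2 \left(1 + 2 \left(-2\right)\right) = 324 - 2 \left(1 - 4\right) = 324 - -6 = 324 + 6 = 330$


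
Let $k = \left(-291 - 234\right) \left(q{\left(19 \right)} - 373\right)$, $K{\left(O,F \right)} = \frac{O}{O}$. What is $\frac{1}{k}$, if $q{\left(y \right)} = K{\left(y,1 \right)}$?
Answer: $\frac{1}{195300} \approx 5.1203 \cdot 10^{-6}$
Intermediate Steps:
$K{\left(O,F \right)} = 1$
$q{\left(y \right)} = 1$
$k = 195300$ ($k = \left(-291 - 234\right) \left(1 - 373\right) = \left(-525\right) \left(-372\right) = 195300$)
$\frac{1}{k} = \frac{1}{195300}$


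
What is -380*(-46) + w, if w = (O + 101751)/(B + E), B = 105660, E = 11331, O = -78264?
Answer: 681675389/38997 ≈ 17480.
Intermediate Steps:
w = 7829/38997 (w = (-78264 + 101751)/(105660 + 11331) = 23487/116991 = 23487*(1/116991) = 7829/38997 ≈ 0.20076)
-380*(-46) + w = -380*(-46) + 7829/38997 = 17480 + 7829/38997 = 681675389/38997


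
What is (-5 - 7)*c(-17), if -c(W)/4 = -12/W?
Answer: 576/17 ≈ 33.882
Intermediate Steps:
c(W) = 48/W (c(W) = -(-48)/W = 48/W)
(-5 - 7)*c(-17) = (-5 - 7)*(48/(-17)) = -576*(-1)/17 = -12*(-48/17) = 576/17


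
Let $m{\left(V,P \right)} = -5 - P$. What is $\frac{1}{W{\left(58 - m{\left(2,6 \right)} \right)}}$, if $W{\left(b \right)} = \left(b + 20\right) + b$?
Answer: $\frac{1}{158} \approx 0.0063291$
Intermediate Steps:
$W{\left(b \right)} = 20 + 2 b$ ($W{\left(b \right)} = \left(20 + b\right) + b = 20 + 2 b$)
$\frac{1}{W{\left(58 - m{\left(2,6 \right)} \right)}} = \frac{1}{20 + 2 \left(58 - \left(-5 - 6\right)\right)} = \frac{1}{20 + 2 \left(58 - -11\right)} = \frac{1}{20 + 2 \left(58 + 11\right)} = \frac{1}{20 + 2 \cdot 69} = \frac{1}{20 + 138} = \frac{1}{158}$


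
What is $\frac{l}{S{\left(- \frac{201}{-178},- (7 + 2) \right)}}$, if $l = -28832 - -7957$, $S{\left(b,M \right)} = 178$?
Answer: $- \frac{20875}{178} \approx -117.28$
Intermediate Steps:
$l = -20875$ ($l = -28832 + 7957 = -20875$)
$\frac{l}{S{\left(- \frac{201}{-178},- (7 + 2) \right)}} = - \frac{20875}{178}$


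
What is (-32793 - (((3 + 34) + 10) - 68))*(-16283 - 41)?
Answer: 534970128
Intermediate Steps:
(-32793 - (((3 + 34) + 10) - 68))*(-16283 - 41) = (-32793 - ((37 + 10) - 68))*(-16324) = (-32793 - (47 - 68))*(-16324) = (-32793 - 1*(-21))*(-16324) = (-32793 + 21)*(-16324) = -32772*(-16324) = 534970128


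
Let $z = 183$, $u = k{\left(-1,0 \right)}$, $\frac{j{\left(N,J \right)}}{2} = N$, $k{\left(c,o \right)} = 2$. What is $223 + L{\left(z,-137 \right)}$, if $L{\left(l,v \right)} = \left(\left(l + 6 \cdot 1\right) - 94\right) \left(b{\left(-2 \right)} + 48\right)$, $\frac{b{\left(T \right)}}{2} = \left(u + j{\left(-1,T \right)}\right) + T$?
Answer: $4403$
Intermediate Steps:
$j{\left(N,J \right)} = 2 N$
$u = 2$
$b{\left(T \right)} = 2 T$ ($b{\left(T \right)} = 2 \left(\left(2 + 2 \left(-1\right)\right) + T\right) = 2 \left(\left(2 - 2\right) + T\right) = 2 \left(0 + T\right) = 2 T$)
$L{\left(l,v \right)} = -3872 + 44 l$ ($L{\left(l,v \right)} = \left(\left(l + 6 \cdot 1\right) - 94\right) \left(2 \left(-2\right) + 48\right) = \left(\left(l + 6\right) - 94\right) \left(-4 + 48\right) = \left(\left(6 + l\right) - 94\right) 44 = \left(-88 + l\right) 44 = -3872 + 44 l$)
$223 + L{\left(z,-137 \right)} = 223 + \left(-3872 + 44 \cdot 183\right) = 223 + \left(-3872 + 8052\right) = 223 + 4180 = 4403$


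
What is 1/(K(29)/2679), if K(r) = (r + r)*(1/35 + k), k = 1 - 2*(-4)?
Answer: 93765/18328 ≈ 5.1159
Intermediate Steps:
k = 9 (k = 1 + 8 = 9)
K(r) = 632*r/35 (K(r) = (r + r)*(1/35 + 9) = (2*r)*(1/35 + 9) = (2*r)*(316/35) = 632*r/35)
1/(K(29)/2679) = 1/(((632/35)*29)/2679) = 1/((18328/35)*(1/2679)) = 1/(18328/93765) = 93765/18328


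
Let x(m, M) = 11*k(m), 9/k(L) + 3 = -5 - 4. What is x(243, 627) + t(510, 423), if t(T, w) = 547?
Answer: 2155/4 ≈ 538.75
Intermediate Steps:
k(L) = -3/4 (k(L) = 9/(-3 + (-5 - 4)) = 9/(-3 - 9) = 9/(-12) = 9*(-1/12) = -3/4)
x(m, M) = -33/4 (x(m, M) = 11*(-3/4) = -33/4)
x(243, 627) + t(510, 423) = -33/4 + 547 = 2155/4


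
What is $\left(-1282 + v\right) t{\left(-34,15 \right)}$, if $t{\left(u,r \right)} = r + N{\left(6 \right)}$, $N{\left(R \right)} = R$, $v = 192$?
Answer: $-22890$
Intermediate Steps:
$t{\left(u,r \right)} = 6 + r$ ($t{\left(u,r \right)} = r + 6 = 6 + r$)
$\left(-1282 + v\right) t{\left(-34,15 \right)} = \left(-1282 + 192\right) \left(6 + 15\right) = \left(-1090\right) 21 = -22890$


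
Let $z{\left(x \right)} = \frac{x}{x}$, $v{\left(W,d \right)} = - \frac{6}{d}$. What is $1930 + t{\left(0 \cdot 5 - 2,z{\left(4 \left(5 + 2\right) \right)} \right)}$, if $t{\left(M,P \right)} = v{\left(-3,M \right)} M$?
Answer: $1924$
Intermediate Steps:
$z{\left(x \right)} = 1$
$t{\left(M,P \right)} = -6$ ($t{\left(M,P \right)} = - \frac{6}{M} M = -6$)
$1930 + t{\left(0 \cdot 5 - 2,z{\left(4 \left(5 + 2\right) \right)} \right)} = 1930 - 6 = 1924$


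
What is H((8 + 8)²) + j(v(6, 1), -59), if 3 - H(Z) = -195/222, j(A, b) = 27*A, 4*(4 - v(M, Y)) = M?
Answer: 2641/37 ≈ 71.378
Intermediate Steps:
v(M, Y) = 4 - M/4
H(Z) = 287/74 (H(Z) = 3 - (-195)/222 = 3 - 1*(-65/74) = 3 + 65/74 = 287/74)
H((8 + 8)²) + j(v(6, 1), -59) = 287/74 + 27*(4 - ¼*6) = 287/74 + 27*(4 - 3/2) = 287/74 + 27*(5/2) = 287/74 + 135/2 = 2641/37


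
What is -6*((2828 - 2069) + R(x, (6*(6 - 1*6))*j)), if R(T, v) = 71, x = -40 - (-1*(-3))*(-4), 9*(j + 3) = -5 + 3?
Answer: -4980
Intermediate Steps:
j = -29/9 (j = -3 + (-5 + 3)/9 = -3 + (⅑)*(-2) = -3 - 2/9 = -29/9 ≈ -3.2222)
x = -28 (x = -40 - 3*(-4) = -40 - 1*(-12) = -40 + 12 = -28)
-6*((2828 - 2069) + R(x, (6*(6 - 1*6))*j)) = -6*((2828 - 2069) + 71) = -6*(759 + 71) = -6*830 = -4980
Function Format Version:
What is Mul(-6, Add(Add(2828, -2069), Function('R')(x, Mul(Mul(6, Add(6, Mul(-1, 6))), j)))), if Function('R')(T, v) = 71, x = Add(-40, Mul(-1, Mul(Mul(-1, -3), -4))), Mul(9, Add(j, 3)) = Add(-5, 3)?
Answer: -4980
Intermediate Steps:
j = Rational(-29, 9) (j = Add(-3, Mul(Rational(1, 9), Add(-5, 3))) = Add(-3, Mul(Rational(1, 9), -2)) = Add(-3, Rational(-2, 9)) = Rational(-29, 9) ≈ -3.2222)
x = -28 (x = Add(-40, Mul(-1, Mul(3, -4))) = Add(-40, Mul(-1, -12)) = Add(-40, 12) = -28)
Mul(-6, Add(Add(2828, -2069), Function('R')(x, Mul(Mul(6, Add(6, Mul(-1, 6))), j)))) = Mul(-6, Add(Add(2828, -2069), 71)) = Mul(-6, Add(759, 71)) = Mul(-6, 830) = -4980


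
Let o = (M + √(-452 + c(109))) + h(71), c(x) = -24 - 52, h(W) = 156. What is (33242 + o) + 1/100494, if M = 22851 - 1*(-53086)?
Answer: 10987511491/100494 + 4*I*√33 ≈ 1.0934e+5 + 22.978*I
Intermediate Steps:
c(x) = -76
M = 75937 (M = 22851 + 53086 = 75937)
o = 76093 + 4*I*√33 (o = (75937 + √(-452 - 76)) + 156 = (75937 + √(-528)) + 156 = (75937 + 4*I*√33) + 156 = 76093 + 4*I*√33 ≈ 76093.0 + 22.978*I)
(33242 + o) + 1/100494 = (33242 + (76093 + 4*I*√33)) + 1/100494 = (109335 + 4*I*√33) + 1/100494 = 10987511491/100494 + 4*I*√33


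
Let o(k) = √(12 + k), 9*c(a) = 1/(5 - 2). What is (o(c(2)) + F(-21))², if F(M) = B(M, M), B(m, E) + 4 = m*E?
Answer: 5156488/27 + 4370*√39/9 ≈ 1.9401e+5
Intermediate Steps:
c(a) = 1/27 (c(a) = 1/(9*(5 - 2)) = (⅑)/3 = (⅑)*(⅓) = 1/27)
B(m, E) = -4 + E*m (B(m, E) = -4 + m*E = -4 + E*m)
F(M) = -4 + M² (F(M) = -4 + M*M = -4 + M²)
(o(c(2)) + F(-21))² = (√(12 + 1/27) + (-4 + (-21)²))² = (√(325/27) + (-4 + 441))² = (5*√39/9 + 437)² = (437 + 5*√39/9)²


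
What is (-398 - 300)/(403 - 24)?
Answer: -698/379 ≈ -1.8417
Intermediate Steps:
(-398 - 300)/(403 - 24) = -698/379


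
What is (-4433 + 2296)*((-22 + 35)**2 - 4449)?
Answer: 9146360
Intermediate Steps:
(-4433 + 2296)*((-22 + 35)**2 - 4449) = -2137*(13**2 - 4449) = -2137*(169 - 4449) = -2137*(-4280) = 9146360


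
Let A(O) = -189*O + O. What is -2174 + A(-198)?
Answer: 35050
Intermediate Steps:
A(O) = -188*O
-2174 + A(-198) = -2174 - 188*(-198) = -2174 + 37224 = 35050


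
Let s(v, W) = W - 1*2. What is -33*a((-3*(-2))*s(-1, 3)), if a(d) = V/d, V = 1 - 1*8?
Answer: 77/2 ≈ 38.500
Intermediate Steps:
s(v, W) = -2 + W (s(v, W) = W - 2 = -2 + W)
V = -7 (V = 1 - 8 = -7)
a(d) = -7/d
-33*a((-3*(-2))*s(-1, 3)) = -(-231)/((-3*(-2))*(-2 + 3)) = -(-231)/(6*1) = -(-231)/6 = -33*(-7/6) = 77/2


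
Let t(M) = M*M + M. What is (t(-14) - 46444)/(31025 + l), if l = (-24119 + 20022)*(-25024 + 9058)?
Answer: -46262/65443727 ≈ -0.00070690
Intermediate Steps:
t(M) = M + M² (t(M) = M² + M = M + M²)
l = 65412702 (l = -4097*(-15966) = 65412702)
(t(-14) - 46444)/(31025 + l) = (-14*(1 - 14) - 46444)/(31025 + 65412702) = (-14*(-13) - 46444)/65443727 = (182 - 46444)*(1/65443727) = -46262*1/65443727 = -46262/65443727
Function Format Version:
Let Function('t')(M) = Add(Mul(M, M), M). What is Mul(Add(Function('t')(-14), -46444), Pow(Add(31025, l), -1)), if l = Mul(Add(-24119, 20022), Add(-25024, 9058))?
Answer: Rational(-46262, 65443727) ≈ -0.00070690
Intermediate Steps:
Function('t')(M) = Add(M, Pow(M, 2)) (Function('t')(M) = Add(Pow(M, 2), M) = Add(M, Pow(M, 2)))
l = 65412702 (l = Mul(-4097, -15966) = 65412702)
Mul(Add(Function('t')(-14), -46444), Pow(Add(31025, l), -1)) = Mul(Add(Mul(-14, Add(1, -14)), -46444), Pow(Add(31025, 65412702), -1)) = Mul(Add(Mul(-14, -13), -46444), Pow(65443727, -1)) = Mul(Add(182, -46444), Rational(1, 65443727)) = Mul(-46262, Rational(1, 65443727)) = Rational(-46262, 65443727)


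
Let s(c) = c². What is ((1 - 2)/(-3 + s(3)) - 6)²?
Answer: 1369/36 ≈ 38.028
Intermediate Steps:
((1 - 2)/(-3 + s(3)) - 6)² = ((1 - 2)/(-3 + 3²) - 6)² = (-1/(-3 + 9) - 6)² = (-1/6 - 6)² = (-1*⅙ - 6)² = (-⅙ - 6)² = (-37/6)² = 1369/36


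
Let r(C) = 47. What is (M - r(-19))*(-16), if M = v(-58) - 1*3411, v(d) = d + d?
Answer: 57184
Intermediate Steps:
v(d) = 2*d
M = -3527 (M = 2*(-58) - 1*3411 = -116 - 3411 = -3527)
(M - r(-19))*(-16) = (-3527 - 1*47)*(-16) = (-3527 - 47)*(-16) = -3574*(-16) = 57184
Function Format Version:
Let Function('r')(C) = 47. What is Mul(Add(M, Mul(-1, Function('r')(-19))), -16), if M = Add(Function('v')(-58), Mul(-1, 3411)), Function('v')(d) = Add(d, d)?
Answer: 57184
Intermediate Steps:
Function('v')(d) = Mul(2, d)
M = -3527 (M = Add(Mul(2, -58), Mul(-1, 3411)) = Add(-116, -3411) = -3527)
Mul(Add(M, Mul(-1, Function('r')(-19))), -16) = Mul(Add(-3527, Mul(-1, 47)), -16) = Mul(Add(-3527, -47), -16) = Mul(-3574, -16) = 57184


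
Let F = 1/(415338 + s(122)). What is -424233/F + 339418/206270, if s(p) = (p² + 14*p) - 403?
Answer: -18880717539465076/103135 ≈ -1.8307e+11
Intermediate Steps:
s(p) = -403 + p² + 14*p
F = 1/431527 (F = 1/(415338 + (-403 + 122² + 14*122)) = 1/(415338 + (-403 + 14884 + 1708)) = 1/(415338 + 16189) = 1/431527 ≈ 2.3174e-6)
-424233/F + 339418/206270 = -424233/1/431527 + 339418/206270 = -424233*431527 + 339418*(1/206270) = -183067993791 + 169709/103135 = -18880717539465076/103135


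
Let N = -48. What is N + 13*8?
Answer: 56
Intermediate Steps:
N + 13*8 = -48 + 13*8 = -48 + 104 = 56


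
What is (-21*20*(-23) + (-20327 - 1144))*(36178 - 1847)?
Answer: -405483441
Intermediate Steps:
(-21*20*(-23) + (-20327 - 1144))*(36178 - 1847) = (-420*(-23) - 21471)*34331 = (9660 - 21471)*34331 = -11811*34331 = -405483441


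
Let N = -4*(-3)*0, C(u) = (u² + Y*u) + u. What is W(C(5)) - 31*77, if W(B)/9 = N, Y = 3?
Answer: -2387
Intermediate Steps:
C(u) = u² + 4*u (C(u) = (u² + 3*u) + u = u² + 4*u)
N = 0 (N = 12*0 = 0)
W(B) = 0 (W(B) = 9*0 = 0)
W(C(5)) - 31*77 = 0 - 31*77 = 0 - 2387 = -2387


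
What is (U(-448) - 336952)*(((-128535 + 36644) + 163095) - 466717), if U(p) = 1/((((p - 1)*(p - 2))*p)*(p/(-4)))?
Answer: 1351088174208788056313/10138060800 ≈ 1.3327e+11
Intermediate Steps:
U(p) = -4/(p**2*(-1 + p)*(-2 + p)) (U(p) = 1/((((-1 + p)*(-2 + p))*p)*(p*(-1/4))) = 1/((p*(-1 + p)*(-2 + p))*(-p/4)) = 1/(-p**2*(-1 + p)*(-2 + p)/4) = -4/(p**2*(-1 + p)*(-2 + p)))
(U(-448) - 336952)*(((-128535 + 36644) + 163095) - 466717) = (-4/((-448)**2*(2 + (-448)**2 - 3*(-448))) - 336952)*(((-128535 + 36644) + 163095) - 466717) = (-4*1/200704/(2 + 200704 + 1344) - 336952)*((-91891 + 163095) - 466717) = (-4*1/200704/202050 - 336952)*(71204 - 466717) = (-4*1/200704*1/202050 - 336952)*(-395513) = (-1/10138060800 - 336952)*(-395513) = -3416039862681601/10138060800*(-395513) = 1351088174208788056313/10138060800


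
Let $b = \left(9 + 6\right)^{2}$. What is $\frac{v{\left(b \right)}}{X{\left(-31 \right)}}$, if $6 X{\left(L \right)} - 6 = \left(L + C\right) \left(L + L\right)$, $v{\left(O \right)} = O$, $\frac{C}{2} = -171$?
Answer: $\frac{675}{11566} \approx 0.058361$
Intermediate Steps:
$b = 225$ ($b = 15^{2} = 225$)
$C = -342$ ($C = 2 \left(-171\right) = -342$)
$X{\left(L \right)} = 1 + \frac{L \left(-342 + L\right)}{3}$ ($X{\left(L \right)} = 1 + \frac{\left(L - 342\right) \left(L + L\right)}{6} = 1 + \frac{\left(-342 + L\right) 2 L}{6} = 1 + \frac{2 L \left(-342 + L\right)}{6} = 1 + \frac{L \left(-342 + L\right)}{3}$)
$\frac{v{\left(b \right)}}{X{\left(-31 \right)}} = \frac{225}{1 - -3534 + \frac{\left(-31\right)^{2}}{3}} = \frac{225}{1 + 3534 + \frac{1}{3} \cdot 961} = \frac{225}{1 + 3534 + \frac{961}{3}} = \frac{225}{\frac{11566}{3}} = 225 \cdot \frac{3}{11566} = \frac{675}{11566}$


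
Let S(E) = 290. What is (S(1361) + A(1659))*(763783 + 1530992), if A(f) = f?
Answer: 4472516475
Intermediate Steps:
(S(1361) + A(1659))*(763783 + 1530992) = (290 + 1659)*(763783 + 1530992) = 1949*2294775 = 4472516475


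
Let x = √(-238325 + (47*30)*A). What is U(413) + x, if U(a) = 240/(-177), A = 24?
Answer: -80/59 + I*√204485 ≈ -1.3559 + 452.2*I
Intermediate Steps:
U(a) = -80/59 (U(a) = 240*(-1/177) = -80/59)
x = I*√204485 (x = √(-238325 + (47*30)*24) = √(-238325 + 1410*24) = √(-238325 + 33840) = √(-204485) = I*√204485 ≈ 452.2*I)
U(413) + x = -80/59 + I*√204485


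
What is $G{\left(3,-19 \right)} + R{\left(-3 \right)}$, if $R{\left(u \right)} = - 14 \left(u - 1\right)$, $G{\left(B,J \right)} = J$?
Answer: $37$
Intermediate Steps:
$R{\left(u \right)} = 14 - 14 u$ ($R{\left(u \right)} = - 14 \left(-1 + u\right) = 14 - 14 u$)
$G{\left(3,-19 \right)} + R{\left(-3 \right)} = -19 + \left(14 - -42\right) = -19 + \left(14 + 42\right) = -19 + 56 = 37$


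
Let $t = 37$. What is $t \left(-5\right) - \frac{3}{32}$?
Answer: $- \frac{5923}{32} \approx -185.09$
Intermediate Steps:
$t \left(-5\right) - \frac{3}{32} = 37 \left(-5\right) - \frac{3}{32} = -185 - \frac{3}{32} = - \frac{5923}{32}$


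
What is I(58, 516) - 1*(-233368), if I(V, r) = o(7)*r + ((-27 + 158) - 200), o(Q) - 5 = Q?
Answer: 239491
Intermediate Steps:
o(Q) = 5 + Q
I(V, r) = -69 + 12*r (I(V, r) = (5 + 7)*r + ((-27 + 158) - 200) = 12*r + (131 - 200) = 12*r - 69 = -69 + 12*r)
I(58, 516) - 1*(-233368) = (-69 + 12*516) - 1*(-233368) = (-69 + 6192) + 233368 = 6123 + 233368 = 239491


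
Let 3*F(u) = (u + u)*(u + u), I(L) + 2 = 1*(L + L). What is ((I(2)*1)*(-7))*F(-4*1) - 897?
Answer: -3587/3 ≈ -1195.7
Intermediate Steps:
I(L) = -2 + 2*L (I(L) = -2 + 1*(L + L) = -2 + 1*(2*L) = -2 + 2*L)
F(u) = 4*u²/3 (F(u) = ((u + u)*(u + u))/3 = ((2*u)*(2*u))/3 = (4*u²)/3 = 4*u²/3)
((I(2)*1)*(-7))*F(-4*1) - 897 = (((-2 + 2*2)*1)*(-7))*(4*(-4*1)²/3) - 897 = (((-2 + 4)*1)*(-7))*((4/3)*(-4)²) - 897 = ((2*1)*(-7))*((4/3)*16) - 897 = (2*(-7))*(64/3) - 897 = -14*64/3 - 897 = -896/3 - 897 = -3587/3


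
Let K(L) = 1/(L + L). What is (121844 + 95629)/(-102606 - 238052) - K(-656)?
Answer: -2006929/3147488 ≈ -0.63763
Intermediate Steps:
K(L) = 1/(2*L)
(121844 + 95629)/(-102606 - 238052) - K(-656) = (121844 + 95629)/(-102606 - 238052) - 1/(2*(-656)) = 217473/(-340658) - (-1)/(2*656) = 217473*(-1/340658) - 1*(-1/1312) = -3063/4798 + 1/1312 = -2006929/3147488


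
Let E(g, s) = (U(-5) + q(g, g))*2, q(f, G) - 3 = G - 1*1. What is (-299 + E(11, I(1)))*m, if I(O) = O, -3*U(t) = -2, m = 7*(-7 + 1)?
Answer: 11410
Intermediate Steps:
q(f, G) = 2 + G (q(f, G) = 3 + (G - 1*1) = 3 + (G - 1) = 3 + (-1 + G) = 2 + G)
m = -42 (m = 7*(-6) = -42)
U(t) = ⅔ (U(t) = -⅓*(-2) = ⅔)
E(g, s) = 16/3 + 2*g (E(g, s) = (⅔ + (2 + g))*2 = (8/3 + g)*2 = 16/3 + 2*g)
(-299 + E(11, I(1)))*m = (-299 + (16/3 + 2*11))*(-42) = (-299 + (16/3 + 22))*(-42) = (-299 + 82/3)*(-42) = -815/3*(-42) = 11410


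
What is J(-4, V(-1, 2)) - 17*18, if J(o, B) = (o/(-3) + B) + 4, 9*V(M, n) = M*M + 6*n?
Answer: -2693/9 ≈ -299.22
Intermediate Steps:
V(M, n) = M²/9 + 2*n/3 (V(M, n) = (M*M + 6*n)/9 = (M² + 6*n)/9 = M²/9 + 2*n/3)
J(o, B) = 4 + B - o/3 (J(o, B) = (o*(-⅓) + B) + 4 = (-o/3 + B) + 4 = (B - o/3) + 4 = 4 + B - o/3)
J(-4, V(-1, 2)) - 17*18 = (4 + ((⅑)*(-1)² + (⅔)*2) - ⅓*(-4)) - 17*18 = (4 + ((⅑)*1 + 4/3) + 4/3) - 306 = (4 + (⅑ + 4/3) + 4/3) - 306 = (4 + 13/9 + 4/3) - 306 = 61/9 - 306 = -2693/9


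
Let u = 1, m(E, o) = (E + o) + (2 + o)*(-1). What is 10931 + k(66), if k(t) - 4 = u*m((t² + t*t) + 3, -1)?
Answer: 19648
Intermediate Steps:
m(E, o) = -2 + E (m(E, o) = (E + o) + (-2 - o) = -2 + E)
k(t) = 5 + 2*t² (k(t) = 4 + 1*(-2 + ((t² + t*t) + 3)) = 4 + 1*(-2 + ((t² + t²) + 3)) = 4 + 1*(-2 + (2*t² + 3)) = 4 + 1*(-2 + (3 + 2*t²)) = 4 + 1*(1 + 2*t²) = 4 + (1 + 2*t²) = 5 + 2*t²)
10931 + k(66) = 10931 + (5 + 2*66²) = 10931 + (5 + 2*4356) = 10931 + (5 + 8712) = 10931 + 8717 = 19648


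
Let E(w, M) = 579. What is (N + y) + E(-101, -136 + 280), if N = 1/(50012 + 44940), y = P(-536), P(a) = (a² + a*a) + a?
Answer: 54562742521/94952 ≈ 5.7464e+5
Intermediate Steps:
P(a) = a + 2*a² (P(a) = (a² + a²) + a = 2*a² + a = a + 2*a²)
y = 574056 (y = -536*(1 + 2*(-536)) = -536*(1 - 1072) = -536*(-1071) = 574056)
N = 1/94952 ≈ 1.0532e-5
(N + y) + E(-101, -136 + 280) = (1/94952 + 574056) + 579 = 54507765313/94952 + 579 = 54562742521/94952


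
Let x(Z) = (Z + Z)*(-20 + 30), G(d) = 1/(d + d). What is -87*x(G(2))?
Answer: -435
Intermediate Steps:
G(d) = 1/(2*d)
x(Z) = 20*Z (x(Z) = (2*Z)*10 = 20*Z)
-87*x(G(2)) = -1740*(½)/2 = -1740*(½)*(½) = -1740/4 = -87*5 = -435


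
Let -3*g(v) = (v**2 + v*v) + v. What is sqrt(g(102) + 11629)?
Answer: sqrt(4659) ≈ 68.257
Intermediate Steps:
g(v) = -2*v**2/3 - v/3 (g(v) = -((v**2 + v*v) + v)/3 = -((v**2 + v**2) + v)/3 = -(2*v**2 + v)/3 = -(v + 2*v**2)/3 = -2*v**2/3 - v/3)
sqrt(g(102) + 11629) = sqrt(-1/3*102*(1 + 2*102) + 11629) = sqrt(-1/3*102*(1 + 204) + 11629) = sqrt(-1/3*102*205 + 11629) = sqrt(-6970 + 11629) = sqrt(4659)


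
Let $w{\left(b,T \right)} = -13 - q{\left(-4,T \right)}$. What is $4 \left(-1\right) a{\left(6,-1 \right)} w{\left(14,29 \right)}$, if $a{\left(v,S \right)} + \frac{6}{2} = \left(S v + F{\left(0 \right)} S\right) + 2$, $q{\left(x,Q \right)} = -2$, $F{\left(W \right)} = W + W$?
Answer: $-308$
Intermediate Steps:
$F{\left(W \right)} = 2 W$
$a{\left(v,S \right)} = -1 + S v$ ($a{\left(v,S \right)} = -3 + \left(\left(S v + 2 \cdot 0 S\right) + 2\right) = -3 + \left(\left(S v + 0 S\right) + 2\right) = -3 + \left(\left(S v + 0\right) + 2\right) = -3 + \left(S v + 2\right) = -3 + \left(2 + S v\right) = -1 + S v$)
$w{\left(b,T \right)} = -11$ ($w{\left(b,T \right)} = -13 - -2 = -13 + 2 = -11$)
$4 \left(-1\right) a{\left(6,-1 \right)} w{\left(14,29 \right)} = 4 \left(-1\right) \left(-1 - 6\right) \left(-11\right) = - 4 \left(-1 - 6\right) \left(-11\right) = \left(-4\right) \left(-7\right) \left(-11\right) = 28 \left(-11\right) = -308$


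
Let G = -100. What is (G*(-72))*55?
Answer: 396000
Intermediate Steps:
(G*(-72))*55 = -100*(-72)*55 = 7200*55 = 396000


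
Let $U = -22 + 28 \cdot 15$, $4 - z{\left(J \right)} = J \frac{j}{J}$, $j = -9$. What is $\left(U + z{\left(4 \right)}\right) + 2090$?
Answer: $2501$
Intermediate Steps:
$z{\left(J \right)} = 13$ ($z{\left(J \right)} = 4 - J \left(- \frac{9}{J}\right) = 4 - -9 = 4 + 9 = 13$)
$U = 398$ ($U = -22 + 420 = 398$)
$\left(U + z{\left(4 \right)}\right) + 2090 = \left(398 + 13\right) + 2090 = 411 + 2090 = 2501$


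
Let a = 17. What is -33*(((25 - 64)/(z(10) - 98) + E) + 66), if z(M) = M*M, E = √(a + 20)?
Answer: -3069/2 - 33*√37 ≈ -1735.2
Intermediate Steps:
E = √37 (E = √(17 + 20) = √37 ≈ 6.0828)
z(M) = M²
-33*(((25 - 64)/(z(10) - 98) + E) + 66) = -33*(((25 - 64)/(10² - 98) + √37) + 66) = -33*((-39/(100 - 98) + √37) + 66) = -33*((-39/2 + √37) + 66) = -33*(93/2 + √37) = -3069/2 - 33*√37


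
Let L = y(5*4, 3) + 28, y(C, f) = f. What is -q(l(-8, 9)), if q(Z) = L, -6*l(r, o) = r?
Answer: -31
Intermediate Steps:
l(r, o) = -r/6
L = 31 (L = 3 + 28 = 31)
q(Z) = 31
-q(l(-8, 9)) = -1*31 = -31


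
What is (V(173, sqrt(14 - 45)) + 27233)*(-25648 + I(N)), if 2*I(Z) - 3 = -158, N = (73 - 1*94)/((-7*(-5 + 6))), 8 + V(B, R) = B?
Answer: -704827249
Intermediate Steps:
V(B, R) = -8 + B
N = 3 (N = (73 - 94)/((-7*1)) = -21/(-7) = -21*(-1/7) = 3)
I(Z) = -155/2 (I(Z) = 3/2 + (1/2)*(-158) = 3/2 - 79 = -155/2)
(V(173, sqrt(14 - 45)) + 27233)*(-25648 + I(N)) = ((-8 + 173) + 27233)*(-25648 - 155/2) = (165 + 27233)*(-51451/2) = 27398*(-51451/2) = -704827249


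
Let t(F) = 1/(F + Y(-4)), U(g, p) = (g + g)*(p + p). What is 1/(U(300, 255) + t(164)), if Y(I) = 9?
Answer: 173/52938001 ≈ 3.2680e-6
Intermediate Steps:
U(g, p) = 4*g*p (U(g, p) = (2*g)*(2*p) = 4*g*p)
t(F) = 1/(9 + F) (t(F) = 1/(F + 9) = 1/(9 + F))
1/(U(300, 255) + t(164)) = 1/(4*300*255 + 1/(9 + 164)) = 1/(306000 + 1/173) = 1/(52938001/173) = 173/52938001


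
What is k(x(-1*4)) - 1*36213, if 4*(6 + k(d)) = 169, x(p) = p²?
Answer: -144707/4 ≈ -36177.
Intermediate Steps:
k(d) = 145/4 (k(d) = -6 + (¼)*169 = -6 + 169/4 = 145/4)
k(x(-1*4)) - 1*36213 = 145/4 - 1*36213 = 145/4 - 36213 = -144707/4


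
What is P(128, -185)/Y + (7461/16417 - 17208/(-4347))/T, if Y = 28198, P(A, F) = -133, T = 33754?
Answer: -376202504233/82034522371011 ≈ -0.0045859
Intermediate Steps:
P(128, -185)/Y + (7461/16417 - 17208/(-4347))/T = -133/28198 + (7461/16417 - 17208/(-4347))/33754 = -133*1/28198 + (7461*(1/16417) - 17208*(-1/4347))*(1/33754) = -133/28198 + (7461/16417 + 1912/483)*(1/33754) = -133/28198 + (34992967/7929411)*(1/33754) = -133/28198 + 34992967/267649338894 = -376202504233/82034522371011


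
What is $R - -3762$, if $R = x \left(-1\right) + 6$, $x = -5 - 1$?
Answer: $3774$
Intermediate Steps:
$x = -6$
$R = 12$ ($R = \left(-6\right) \left(-1\right) + 6 = 6 + 6 = 12$)
$R - -3762 = 12 - -3762 = 12 + 3762 = 3774$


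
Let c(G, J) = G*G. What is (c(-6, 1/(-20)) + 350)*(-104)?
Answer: -40144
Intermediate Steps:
c(G, J) = G²
(c(-6, 1/(-20)) + 350)*(-104) = ((-6)² + 350)*(-104) = (36 + 350)*(-104) = 386*(-104) = -40144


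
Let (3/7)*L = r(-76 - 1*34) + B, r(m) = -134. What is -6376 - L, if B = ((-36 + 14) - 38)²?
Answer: -43390/3 ≈ -14463.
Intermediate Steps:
B = 3600 (B = (-22 - 38)² = (-60)² = 3600)
L = 24262/3 (L = 7*(-134 + 3600)/3 = (7/3)*3466 = 24262/3 ≈ 8087.3)
-6376 - L = -6376 - 1*24262/3 = -6376 - 24262/3 = -43390/3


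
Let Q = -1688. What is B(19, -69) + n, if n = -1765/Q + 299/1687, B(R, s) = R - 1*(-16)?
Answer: 103150227/2847656 ≈ 36.223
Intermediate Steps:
B(R, s) = 16 + R (B(R, s) = R + 16 = 16 + R)
n = 3482267/2847656 (n = -1765/(-1688) + 299/1687 = -1765*(-1/1688) + 299*(1/1687) = 1765/1688 + 299/1687 = 3482267/2847656 ≈ 1.2229)
B(19, -69) + n = (16 + 19) + 3482267/2847656 = 35 + 3482267/2847656 = 103150227/2847656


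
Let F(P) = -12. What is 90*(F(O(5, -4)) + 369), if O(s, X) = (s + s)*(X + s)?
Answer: 32130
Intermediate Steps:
O(s, X) = 2*s*(X + s) (O(s, X) = (2*s)*(X + s) = 2*s*(X + s))
90*(F(O(5, -4)) + 369) = 90*(-12 + 369) = 90*357 = 32130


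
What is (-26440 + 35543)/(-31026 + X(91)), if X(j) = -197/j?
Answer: -828373/2823563 ≈ -0.29338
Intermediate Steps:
(-26440 + 35543)/(-31026 + X(91)) = (-26440 + 35543)/(-31026 - 197/91) = 9103/(-31026 - 197*1/91) = 9103/(-31026 - 197/91) = 9103/(-2823563/91) = 9103*(-91/2823563) = -828373/2823563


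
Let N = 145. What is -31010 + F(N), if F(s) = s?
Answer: -30865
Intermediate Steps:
-31010 + F(N) = -31010 + 145 = -30865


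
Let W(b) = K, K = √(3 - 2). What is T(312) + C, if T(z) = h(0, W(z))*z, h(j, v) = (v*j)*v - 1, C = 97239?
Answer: 96927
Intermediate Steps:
K = 1 (K = √1 = 1)
W(b) = 1
h(j, v) = -1 + j*v² (h(j, v) = (j*v)*v - 1 = j*v² - 1 = -1 + j*v²)
T(z) = -z (T(z) = (-1 + 0*1²)*z = (-1 + 0*1)*z = (-1 + 0)*z = -z)
T(312) + C = -1*312 + 97239 = -312 + 97239 = 96927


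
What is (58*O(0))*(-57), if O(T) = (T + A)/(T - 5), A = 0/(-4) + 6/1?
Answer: 19836/5 ≈ 3967.2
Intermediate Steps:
A = 6 (A = 0*(-1/4) + 6*1 = 0 + 6 = 6)
O(T) = (6 + T)/(-5 + T) (O(T) = (T + 6)/(T - 5) = (6 + T)/(-5 + T))
(58*O(0))*(-57) = (58*((6 + 0)/(-5 + 0)))*(-57) = (58*(6/(-5)))*(-57) = (58*(-1/5*6))*(-57) = (58*(-6/5))*(-57) = -348/5*(-57) = 19836/5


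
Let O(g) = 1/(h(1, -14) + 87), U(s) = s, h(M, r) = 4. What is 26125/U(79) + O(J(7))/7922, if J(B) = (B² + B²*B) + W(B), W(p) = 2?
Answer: 18833564829/56951258 ≈ 330.70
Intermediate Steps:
J(B) = 2 + B² + B³ (J(B) = (B² + B²*B) + 2 = (B² + B³) + 2 = 2 + B² + B³)
O(g) = 1/91 (O(g) = 1/(4 + 87) = 1/91)
26125/U(79) + O(J(7))/7922 = 26125/79 + (1/91)/7922 = 26125*(1/79) + (1/91)*(1/7922) = 26125/79 + 1/720902 = 18833564829/56951258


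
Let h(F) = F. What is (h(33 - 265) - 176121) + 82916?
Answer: -93437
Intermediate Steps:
(h(33 - 265) - 176121) + 82916 = ((33 - 265) - 176121) + 82916 = (-232 - 176121) + 82916 = -176353 + 82916 = -93437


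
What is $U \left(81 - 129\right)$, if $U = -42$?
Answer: $2016$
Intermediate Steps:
$U \left(81 - 129\right) = - 42 \left(81 - 129\right) = \left(-42\right) \left(-48\right) = 2016$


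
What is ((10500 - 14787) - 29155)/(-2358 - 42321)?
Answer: 33442/44679 ≈ 0.74850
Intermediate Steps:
((10500 - 14787) - 29155)/(-2358 - 42321) = (-4287 - 29155)/(-44679) = -33442*(-1/44679) = 33442/44679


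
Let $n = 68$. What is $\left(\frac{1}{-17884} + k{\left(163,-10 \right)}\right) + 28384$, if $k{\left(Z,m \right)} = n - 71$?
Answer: $\frac{507565803}{17884} \approx 28381.0$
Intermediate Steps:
$k{\left(Z,m \right)} = -3$ ($k{\left(Z,m \right)} = 68 - 71 = -3$)
$\left(\frac{1}{-17884} + k{\left(163,-10 \right)}\right) + 28384 = \left(\frac{1}{-17884} - 3\right) + 28384 = \left(- \frac{1}{17884} - 3\right) + 28384 = - \frac{53653}{17884} + 28384 = \frac{507565803}{17884}$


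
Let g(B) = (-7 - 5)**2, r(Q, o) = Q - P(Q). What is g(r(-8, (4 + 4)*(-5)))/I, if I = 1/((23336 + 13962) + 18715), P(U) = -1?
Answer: 8065872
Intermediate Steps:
r(Q, o) = 1 + Q (r(Q, o) = Q - 1*(-1) = Q + 1 = 1 + Q)
g(B) = 144 (g(B) = (-12)**2 = 144)
I = 1/56013 (I = 1/(37298 + 18715) = 1/56013 ≈ 1.7853e-5)
g(r(-8, (4 + 4)*(-5)))/I = 144/(1/56013) = 144*56013 = 8065872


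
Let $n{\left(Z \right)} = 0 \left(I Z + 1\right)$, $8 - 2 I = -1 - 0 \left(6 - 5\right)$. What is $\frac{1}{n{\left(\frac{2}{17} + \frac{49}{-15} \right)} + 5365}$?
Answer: $\frac{1}{5365} \approx 0.00018639$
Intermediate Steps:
$I = \frac{9}{2}$ ($I = 4 - \frac{-1 - 0 \left(6 - 5\right)}{2} = 4 - \frac{-1 - 0 \cdot 1}{2} = 4 - \frac{-1 - 0}{2} = 4 - \frac{-1 + 0}{2} = 4 - - \frac{1}{2} = 4 + \frac{1}{2} = \frac{9}{2} \approx 4.5$)
$n{\left(Z \right)} = 0$ ($n{\left(Z \right)} = 0 \left(\frac{9 Z}{2} + 1\right) = 0 \left(1 + \frac{9 Z}{2}\right) = 0$)
$\frac{1}{n{\left(\frac{2}{17} + \frac{49}{-15} \right)} + 5365} = \frac{1}{0 + 5365} = \frac{1}{5365}$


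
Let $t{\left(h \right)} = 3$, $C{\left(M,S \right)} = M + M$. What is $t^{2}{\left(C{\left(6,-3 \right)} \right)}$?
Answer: $9$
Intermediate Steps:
$C{\left(M,S \right)} = 2 M$
$t^{2}{\left(C{\left(6,-3 \right)} \right)} = 3^{2} = 9$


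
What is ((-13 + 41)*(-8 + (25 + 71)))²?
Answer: 6071296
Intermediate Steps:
((-13 + 41)*(-8 + (25 + 71)))² = (28*(-8 + 96))² = (28*88)² = 2464² = 6071296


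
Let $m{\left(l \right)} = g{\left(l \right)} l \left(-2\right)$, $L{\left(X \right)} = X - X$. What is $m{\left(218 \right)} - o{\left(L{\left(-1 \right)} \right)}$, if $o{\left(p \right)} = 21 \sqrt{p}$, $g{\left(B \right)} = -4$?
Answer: $1744$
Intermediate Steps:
$L{\left(X \right)} = 0$
$m{\left(l \right)} = 8 l$ ($m{\left(l \right)} = - 4 l \left(-2\right) = 8 l$)
$m{\left(218 \right)} - o{\left(L{\left(-1 \right)} \right)} = 8 \cdot 218 - 21 \sqrt{0} = 1744 - 21 \cdot 0 = 1744 - 0 = 1744 + 0 = 1744$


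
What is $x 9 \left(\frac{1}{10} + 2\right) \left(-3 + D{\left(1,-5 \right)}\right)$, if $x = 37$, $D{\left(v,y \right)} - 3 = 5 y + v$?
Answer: $- \frac{83916}{5} \approx -16783.0$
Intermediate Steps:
$D{\left(v,y \right)} = 3 + v + 5 y$ ($D{\left(v,y \right)} = 3 + \left(5 y + v\right) = 3 + \left(v + 5 y\right) = 3 + v + 5 y$)
$x 9 \left(\frac{1}{10} + 2\right) \left(-3 + D{\left(1,-5 \right)}\right) = 37 \cdot 9 \left(\frac{1}{10} + 2\right) \left(-3 + \left(3 + 1 + 5 \left(-5\right)\right)\right) = 333 \left(\frac{1}{10} + 2\right) \left(-3 + \left(3 + 1 - 25\right)\right) = 333 \frac{21 \left(-3 - 21\right)}{10} = 333 \cdot \frac{21}{10} \left(-24\right) = 333 \left(- \frac{252}{5}\right) = - \frac{83916}{5}$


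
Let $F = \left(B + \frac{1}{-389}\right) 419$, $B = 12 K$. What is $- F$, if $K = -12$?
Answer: $\frac{23471123}{389} \approx 60337.0$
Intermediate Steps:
$B = -144$ ($B = 12 \left(-12\right) = -144$)
$F = - \frac{23471123}{389}$ ($F = \left(-144 + \frac{1}{-389}\right) 419 = \left(-144 - \frac{1}{389}\right) 419 = \left(- \frac{56017}{389}\right) 419 = - \frac{23471123}{389} \approx -60337.0$)
$- F = \left(-1\right) \left(- \frac{23471123}{389}\right) = \frac{23471123}{389}$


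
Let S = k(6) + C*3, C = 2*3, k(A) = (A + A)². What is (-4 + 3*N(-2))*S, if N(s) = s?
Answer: -1620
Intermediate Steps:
k(A) = 4*A² (k(A) = (2*A)² = 4*A²)
C = 6
S = 162 (S = 4*6² + 6*3 = 4*36 + 18 = 144 + 18 = 162)
(-4 + 3*N(-2))*S = (-4 + 3*(-2))*162 = (-4 - 6)*162 = -10*162 = -1620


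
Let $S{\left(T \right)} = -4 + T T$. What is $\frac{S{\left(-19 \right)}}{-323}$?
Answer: $- \frac{21}{19} \approx -1.1053$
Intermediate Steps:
$S{\left(T \right)} = -4 + T^{2}$
$\frac{S{\left(-19 \right)}}{-323} = \frac{-4 + \left(-19\right)^{2}}{-323} = \left(-4 + 361\right) \left(- \frac{1}{323}\right) = 357 \left(- \frac{1}{323}\right) = - \frac{21}{19}$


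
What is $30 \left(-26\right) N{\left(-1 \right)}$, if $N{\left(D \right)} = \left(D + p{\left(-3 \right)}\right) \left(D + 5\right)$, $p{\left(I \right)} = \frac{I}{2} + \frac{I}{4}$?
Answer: $10140$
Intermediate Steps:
$p{\left(I \right)} = \frac{3 I}{4}$ ($p{\left(I \right)} = I \frac{1}{2} + I \frac{1}{4} = \frac{I}{2} + \frac{I}{4} = \frac{3 I}{4}$)
$N{\left(D \right)} = \left(5 + D\right) \left(- \frac{9}{4} + D\right)$ ($N{\left(D \right)} = \left(D + \frac{3}{4} \left(-3\right)\right) \left(D + 5\right) = \left(D - \frac{9}{4}\right) \left(5 + D\right) = \left(- \frac{9}{4} + D\right) \left(5 + D\right) = \left(5 + D\right) \left(- \frac{9}{4} + D\right)$)
$30 \left(-26\right) N{\left(-1 \right)} = 30 \left(-26\right) \left(- \frac{45}{4} + \left(-1\right)^{2} + \frac{11}{4} \left(-1\right)\right) = - 780 \left(- \frac{45}{4} + 1 - \frac{11}{4}\right) = \left(-780\right) \left(-13\right) = 10140$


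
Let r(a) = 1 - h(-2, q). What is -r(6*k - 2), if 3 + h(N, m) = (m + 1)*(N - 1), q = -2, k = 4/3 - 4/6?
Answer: -1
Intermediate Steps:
k = 2/3 (k = 4*(1/3) - 4*1/6 = 4/3 - 2/3 = 2/3 ≈ 0.66667)
h(N, m) = -3 + (1 + m)*(-1 + N) (h(N, m) = -3 + (m + 1)*(N - 1) = -3 + (1 + m)*(-1 + N))
r(a) = 1 (r(a) = 1 - (-4 - 2 - 1*(-2) - 2*(-2)) = 1 - (-4 - 2 + 2 + 4) = 1 - 1*0 = 1 + 0 = 1)
-r(6*k - 2) = -1*1 = -1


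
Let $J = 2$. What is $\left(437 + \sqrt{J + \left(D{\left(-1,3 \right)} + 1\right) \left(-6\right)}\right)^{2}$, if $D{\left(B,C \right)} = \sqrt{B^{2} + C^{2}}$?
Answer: $\left(437 + \sqrt{2} \sqrt{-2 - 3 \sqrt{10}}\right)^{2} \approx 1.9095 \cdot 10^{5} + 4189.2 i$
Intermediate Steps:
$\left(437 + \sqrt{J + \left(D{\left(-1,3 \right)} + 1\right) \left(-6\right)}\right)^{2} = \left(437 + \sqrt{2 + \left(\sqrt{\left(-1\right)^{2} + 3^{2}} + 1\right) \left(-6\right)}\right)^{2} = \left(437 + \sqrt{2 + \left(\sqrt{1 + 9} + 1\right) \left(-6\right)}\right)^{2} = \left(437 + \sqrt{2 + \left(\sqrt{10} + 1\right) \left(-6\right)}\right)^{2} = \left(437 + \sqrt{2 + \left(1 + \sqrt{10}\right) \left(-6\right)}\right)^{2} = \left(437 + \sqrt{2 - \left(6 + 6 \sqrt{10}\right)}\right)^{2} = \left(437 + \sqrt{-4 - 6 \sqrt{10}}\right)^{2}$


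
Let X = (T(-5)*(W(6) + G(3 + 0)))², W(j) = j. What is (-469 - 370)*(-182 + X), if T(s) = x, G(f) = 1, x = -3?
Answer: -217301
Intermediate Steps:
T(s) = -3
X = 441 (X = (-3*(6 + 1))² = (-3*7)² = (-21)² = 441)
(-469 - 370)*(-182 + X) = (-469 - 370)*(-182 + 441) = -839*259 = -217301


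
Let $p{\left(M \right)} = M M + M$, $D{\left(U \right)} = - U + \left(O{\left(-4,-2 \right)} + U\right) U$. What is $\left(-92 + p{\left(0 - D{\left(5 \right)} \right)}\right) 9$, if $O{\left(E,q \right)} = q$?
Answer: $-18$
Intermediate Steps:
$D{\left(U \right)} = - U + U \left(-2 + U\right)$ ($D{\left(U \right)} = - U + \left(-2 + U\right) U = - U + U \left(-2 + U\right)$)
$p{\left(M \right)} = M + M^{2}$ ($p{\left(M \right)} = M^{2} + M = M + M^{2}$)
$\left(-92 + p{\left(0 - D{\left(5 \right)} \right)}\right) 9 = \left(-92 + \left(0 - 5 \left(-3 + 5\right)\right) \left(1 + \left(0 - 5 \left(-3 + 5\right)\right)\right)\right) 9 = \left(-92 + \left(0 - 5 \cdot 2\right) \left(1 + \left(0 - 5 \cdot 2\right)\right)\right) 9 = \left(-92 + \left(0 - 10\right) \left(1 + \left(0 - 10\right)\right)\right) 9 = \left(-92 - 10 \left(1 - 10\right)\right) 9 = \left(-92 - -90\right) 9 = \left(-92 + 90\right) 9 = \left(-2\right) 9 = -18$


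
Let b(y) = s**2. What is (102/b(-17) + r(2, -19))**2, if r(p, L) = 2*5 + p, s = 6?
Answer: 7921/36 ≈ 220.03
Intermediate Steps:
r(p, L) = 10 + p
b(y) = 36 (b(y) = 6**2 = 36)
(102/b(-17) + r(2, -19))**2 = (102/36 + (10 + 2))**2 = (102*(1/36) + 12)**2 = (17/6 + 12)**2 = (89/6)**2 = 7921/36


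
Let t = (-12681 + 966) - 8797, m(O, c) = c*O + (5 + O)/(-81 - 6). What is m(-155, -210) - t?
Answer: 1538848/29 ≈ 53064.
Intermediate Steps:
m(O, c) = -5/87 - O/87 + O*c (m(O, c) = O*c + (5 + O)/(-87) = O*c + (5 + O)*(-1/87) = O*c + (-5/87 - O/87) = -5/87 - O/87 + O*c)
t = -20512 (t = -11715 - 8797 = -20512)
m(-155, -210) - t = (-5/87 - 1/87*(-155) - 155*(-210)) - 1*(-20512) = (-5/87 + 155/87 + 32550) + 20512 = 944000/29 + 20512 = 1538848/29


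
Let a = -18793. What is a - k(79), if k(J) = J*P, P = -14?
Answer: -17687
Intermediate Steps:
k(J) = -14*J (k(J) = J*(-14) = -14*J)
a - k(79) = -18793 - (-14)*79 = -18793 - 1*(-1106) = -18793 + 1106 = -17687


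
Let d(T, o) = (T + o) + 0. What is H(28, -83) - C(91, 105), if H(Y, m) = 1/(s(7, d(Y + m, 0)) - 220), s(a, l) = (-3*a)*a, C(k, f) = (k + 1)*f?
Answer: -3545221/367 ≈ -9660.0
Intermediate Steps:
C(k, f) = f*(1 + k) (C(k, f) = (1 + k)*f = f*(1 + k))
d(T, o) = T + o
s(a, l) = -3*a²
H(Y, m) = -1/367 (H(Y, m) = 1/(-3*7² - 220) = 1/(-3*49 - 220) = 1/(-147 - 220) = 1/(-367) = -1/367)
H(28, -83) - C(91, 105) = -1/367 - 105*(1 + 91) = -1/367 - 105*92 = -1/367 - 1*9660 = -1/367 - 9660 = -3545221/367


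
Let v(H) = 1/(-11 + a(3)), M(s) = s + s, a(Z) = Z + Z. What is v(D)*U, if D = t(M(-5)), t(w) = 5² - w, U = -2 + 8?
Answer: -6/5 ≈ -1.2000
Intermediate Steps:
a(Z) = 2*Z
U = 6
M(s) = 2*s
t(w) = 25 - w
D = 35 (D = 25 - 2*(-5) = 25 - 1*(-10) = 25 + 10 = 35)
v(H) = -⅕ (v(H) = 1/(-11 + 2*3) = 1/(-11 + 6) = 1/(-5) = -⅕)
v(D)*U = -⅕*6 = -6/5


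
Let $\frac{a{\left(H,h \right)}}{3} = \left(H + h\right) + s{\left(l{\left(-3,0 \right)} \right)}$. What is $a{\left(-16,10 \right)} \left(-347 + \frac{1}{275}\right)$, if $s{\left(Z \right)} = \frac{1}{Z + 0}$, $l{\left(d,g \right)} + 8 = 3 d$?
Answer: $\frac{29486016}{4675} \approx 6307.2$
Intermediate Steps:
$l{\left(d,g \right)} = -8 + 3 d$
$s{\left(Z \right)} = \frac{1}{Z}$
$a{\left(H,h \right)} = - \frac{3}{17} + 3 H + 3 h$ ($a{\left(H,h \right)} = 3 \left(\left(H + h\right) + \frac{1}{-8 + 3 \left(-3\right)}\right) = 3 \left(\left(H + h\right) + \frac{1}{-8 - 9}\right) = 3 \left(\left(H + h\right) + \frac{1}{-17}\right) = 3 \left(\left(H + h\right) - \frac{1}{17}\right) = 3 \left(- \frac{1}{17} + H + h\right) = - \frac{3}{17} + 3 H + 3 h$)
$a{\left(-16,10 \right)} \left(-347 + \frac{1}{275}\right) = \left(- \frac{3}{17} + 3 \left(-16\right) + 3 \cdot 10\right) \left(-347 + \frac{1}{275}\right) = \left(- \frac{3}{17} - 48 + 30\right) \left(-347 + \frac{1}{275}\right) = \left(- \frac{309}{17}\right) \left(- \frac{95424}{275}\right) = \frac{29486016}{4675}$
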